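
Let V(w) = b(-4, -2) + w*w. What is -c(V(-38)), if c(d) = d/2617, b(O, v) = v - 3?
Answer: -1439/2617 ≈ -0.54987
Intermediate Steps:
b(O, v) = -3 + v
V(w) = -5 + w² (V(w) = (-3 - 2) + w*w = -5 + w²)
c(d) = d/2617 (c(d) = d*(1/2617) = d/2617)
-c(V(-38)) = -(-5 + (-38)²)/2617 = -(-5 + 1444)/2617 = -1439/2617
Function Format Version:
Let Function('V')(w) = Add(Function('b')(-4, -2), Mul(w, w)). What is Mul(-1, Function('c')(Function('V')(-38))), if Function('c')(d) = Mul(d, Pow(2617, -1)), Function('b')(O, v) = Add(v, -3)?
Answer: Rational(-1439, 2617) ≈ -0.54987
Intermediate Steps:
Function('b')(O, v) = Add(-3, v)
Function('V')(w) = Add(-5, Pow(w, 2)) (Function('V')(w) = Add(Add(-3, -2), Mul(w, w)) = Add(-5, Pow(w, 2)))
Function('c')(d) = Mul(Rational(1, 2617), d) (Function('c')(d) = Mul(d, Rational(1, 2617)) = Mul(Rational(1, 2617), d))
Mul(-1, Function('c')(Function('V')(-38))) = Mul(-1, Mul(Rational(1, 2617), Add(-5, Pow(-38, 2)))) = Mul(-1, Mul(Rational(1, 2617), Add(-5, 1444))) = Mul(-1, Mul(Rational(1, 2617), 1439)) = Mul(-1, Rational(1439, 2617)) = Rational(-1439, 2617)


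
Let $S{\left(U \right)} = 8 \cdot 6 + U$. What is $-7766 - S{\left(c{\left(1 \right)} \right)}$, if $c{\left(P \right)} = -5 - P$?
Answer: $-7808$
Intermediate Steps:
$S{\left(U \right)} = 48 + U$
$-7766 - S{\left(c{\left(1 \right)} \right)} = -7766 - \left(48 - 6\right) = -7766 - 42 = -7808$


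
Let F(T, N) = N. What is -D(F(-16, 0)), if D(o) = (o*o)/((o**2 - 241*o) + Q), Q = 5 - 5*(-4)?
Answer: 0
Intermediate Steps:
Q = 25 (Q = 5 + 20 = 25)
D(o) = o**2/(25 + o**2 - 241*o) (D(o) = (o*o)/((o**2 - 241*o) + 25) = o**2/(25 + o**2 - 241*o))
-D(F(-16, 0)) = -0**2/(25 + 0**2 - 241*0) = -0/(25 + 0 + 0) = -0/25 = -1*0 = 0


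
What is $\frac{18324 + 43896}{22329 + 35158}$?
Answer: $\frac{62220}{57487} \approx 1.0823$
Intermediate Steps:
$\frac{18324 + 43896}{22329 + 35158} = \frac{62220}{57487}$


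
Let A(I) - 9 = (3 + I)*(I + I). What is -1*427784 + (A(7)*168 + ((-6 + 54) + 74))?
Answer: -402630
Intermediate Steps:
A(I) = 9 + 2*I*(3 + I) (A(I) = 9 + (3 + I)*(I + I) = 9 + (3 + I)*(2*I) = 9 + 2*I*(3 + I))
-1*427784 + (A(7)*168 + ((-6 + 54) + 74)) = -1*427784 + ((9 + 2*7² + 6*7)*168 + ((-6 + 54) + 74)) = -427784 + ((9 + 2*49 + 42)*168 + (48 + 74)) = -427784 + ((9 + 98 + 42)*168 + 122) = -427784 + (149*168 + 122) = -427784 + (25032 + 122) = -427784 + 25154 = -402630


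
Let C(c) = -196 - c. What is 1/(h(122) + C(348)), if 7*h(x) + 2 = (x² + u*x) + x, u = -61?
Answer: 7/3754 ≈ 0.0018647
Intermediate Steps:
h(x) = -2/7 - 60*x/7 + x²/7 (h(x) = -2/7 + ((x² - 61*x) + x)/7 = -2/7 + (x² - 60*x)/7 = -2/7 + (-60*x/7 + x²/7) = -2/7 - 60*x/7 + x²/7)
1/(h(122) + C(348)) = 1/((-2/7 - 60/7*122 + (⅐)*122²) + (-196 - 1*348)) = 1/((-2/7 - 7320/7 + (⅐)*14884) + (-196 - 348)) = 1/((-2/7 - 7320/7 + 14884/7) - 544) = 1/(7562/7 - 544) = 1/(3754/7) = 7/3754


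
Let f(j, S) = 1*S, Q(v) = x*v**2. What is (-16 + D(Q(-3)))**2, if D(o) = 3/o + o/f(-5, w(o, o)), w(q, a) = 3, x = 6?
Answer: 1369/324 ≈ 4.2253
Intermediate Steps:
Q(v) = 6*v**2
f(j, S) = S
D(o) = 3/o + o/3
(-16 + D(Q(-3)))**2 = (-16 + (3/((6*(-3)**2)) + (6*(-3)**2)/3))**2 = (-16 + (3/((6*9)) + (6*9)/3))**2 = (-16 + (3/54 + (1/3)*54))**2 = (-16 + (3*(1/54) + 18))**2 = (-16 + (1/18 + 18))**2 = (-16 + 325/18)**2 = (37/18)**2 = 1369/324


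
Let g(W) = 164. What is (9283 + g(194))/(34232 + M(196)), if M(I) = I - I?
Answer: 9447/34232 ≈ 0.27597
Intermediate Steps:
M(I) = 0
(9283 + g(194))/(34232 + M(196)) = (9283 + 164)/(34232 + 0) = 9447/34232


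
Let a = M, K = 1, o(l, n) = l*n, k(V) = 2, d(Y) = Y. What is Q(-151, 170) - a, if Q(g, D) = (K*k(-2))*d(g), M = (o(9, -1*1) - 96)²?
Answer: -11327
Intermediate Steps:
M = 11025 (M = (9*(-1*1) - 96)² = (9*(-1) - 96)² = (-9 - 96)² = (-105)² = 11025)
Q(g, D) = 2*g (Q(g, D) = (1*2)*g = 2*g)
a = 11025
Q(-151, 170) - a = 2*(-151) - 1*11025 = -302 - 11025 = -11327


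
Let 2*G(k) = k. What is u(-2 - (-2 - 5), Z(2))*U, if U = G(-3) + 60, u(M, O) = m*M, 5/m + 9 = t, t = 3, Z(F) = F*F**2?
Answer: -975/4 ≈ -243.75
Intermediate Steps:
G(k) = k/2
Z(F) = F**3
m = -5/6 (m = 5/(-9 + 3) = 5/(-6) = 5*(-1/6) = -5/6 ≈ -0.83333)
u(M, O) = -5*M/6
U = 117/2 (U = (1/2)*(-3) + 60 = -3/2 + 60 = 117/2 ≈ 58.500)
u(-2 - (-2 - 5), Z(2))*U = -5*(-2 - (-2 - 5))/6*(117/2) = -5*(-2 - 1*(-7))/6*(117/2) = -5*(-2 + 7)/6*(117/2) = -5/6*5*(117/2) = -25/6*117/2 = -975/4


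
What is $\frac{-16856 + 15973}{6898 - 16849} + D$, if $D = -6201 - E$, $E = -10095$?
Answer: $\frac{38750077}{9951} \approx 3894.1$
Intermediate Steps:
$D = 3894$ ($D = -6201 - -10095 = -6201 + 10095 = 3894$)
$\frac{-16856 + 15973}{6898 - 16849} + D = \frac{-16856 + 15973}{6898 - 16849} + 3894 = - \frac{883}{-9951} + 3894 = \left(-883\right) \left(- \frac{1}{9951}\right) + 3894 = \frac{883}{9951} + 3894 = \frac{38750077}{9951}$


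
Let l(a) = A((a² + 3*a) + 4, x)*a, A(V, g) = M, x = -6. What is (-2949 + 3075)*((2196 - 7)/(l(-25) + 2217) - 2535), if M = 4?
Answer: -675915156/2117 ≈ -3.1928e+5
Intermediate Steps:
A(V, g) = 4
l(a) = 4*a
(-2949 + 3075)*((2196 - 7)/(l(-25) + 2217) - 2535) = (-2949 + 3075)*((2196 - 7)/(4*(-25) + 2217) - 2535) = 126*(2189/(-100 + 2217) - 2535) = 126*(2189/2117 - 2535) = 126*(-5364406/2117) = -675915156/2117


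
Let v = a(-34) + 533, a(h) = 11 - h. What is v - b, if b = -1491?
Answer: 2069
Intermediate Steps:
v = 578 (v = (11 - 1*(-34)) + 533 = (11 + 34) + 533 = 45 + 533 = 578)
v - b = 578 - 1*(-1491) = 578 + 1491 = 2069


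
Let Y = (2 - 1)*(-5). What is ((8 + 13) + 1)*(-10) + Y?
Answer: -225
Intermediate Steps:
Y = -5 (Y = 1*(-5) = -5)
((8 + 13) + 1)*(-10) + Y = ((8 + 13) + 1)*(-10) - 5 = (21 + 1)*(-10) - 5 = 22*(-10) - 5 = -220 - 5 = -225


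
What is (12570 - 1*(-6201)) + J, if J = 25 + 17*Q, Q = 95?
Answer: 20411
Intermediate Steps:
J = 1640 (J = 25 + 17*95 = 25 + 1615 = 1640)
(12570 - 1*(-6201)) + J = (12570 - 1*(-6201)) + 1640 = (12570 + 6201) + 1640 = 18771 + 1640 = 20411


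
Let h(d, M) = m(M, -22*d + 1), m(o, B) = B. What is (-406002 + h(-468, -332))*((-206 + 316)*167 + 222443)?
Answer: -95290908165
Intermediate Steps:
h(d, M) = 1 - 22*d (h(d, M) = -22*d + 1 = 1 - 22*d)
(-406002 + h(-468, -332))*((-206 + 316)*167 + 222443) = (-406002 + (1 - 22*(-468)))*((-206 + 316)*167 + 222443) = (-406002 + (1 + 10296))*(110*167 + 222443) = (-406002 + 10297)*(18370 + 222443) = -395705*240813 = -95290908165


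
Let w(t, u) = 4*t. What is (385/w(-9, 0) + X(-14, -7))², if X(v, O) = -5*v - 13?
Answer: 2778889/1296 ≈ 2144.2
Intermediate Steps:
X(v, O) = -13 - 5*v
(385/w(-9, 0) + X(-14, -7))² = (385/((4*(-9))) + (-13 - 5*(-14)))² = (385/(-36) + (-13 + 70))² = (385*(-1/36) + 57)² = (-385/36 + 57)² = (1667/36)² = 2778889/1296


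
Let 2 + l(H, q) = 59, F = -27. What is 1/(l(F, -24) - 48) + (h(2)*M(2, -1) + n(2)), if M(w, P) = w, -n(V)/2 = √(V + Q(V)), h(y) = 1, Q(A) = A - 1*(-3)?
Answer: 19/9 - 2*√7 ≈ -3.1804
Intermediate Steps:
Q(A) = 3 + A (Q(A) = A + 3 = 3 + A)
l(H, q) = 57 (l(H, q) = -2 + 59 = 57)
n(V) = -2*√(3 + 2*V) (n(V) = -2*√(V + (3 + V)) = -2*√(3 + 2*V))
1/(l(F, -24) - 48) + (h(2)*M(2, -1) + n(2)) = 1/(57 - 48) + (1*2 - 2*√(3 + 2*2)) = 1/9 + (2 - 2*√(3 + 4)) = ⅑ + (2 - 2*√7) = 19/9 - 2*√7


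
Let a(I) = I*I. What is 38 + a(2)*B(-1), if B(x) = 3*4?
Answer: 86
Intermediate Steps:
a(I) = I**2
B(x) = 12
38 + a(2)*B(-1) = 38 + 2**2*12 = 38 + 4*12 = 38 + 48 = 86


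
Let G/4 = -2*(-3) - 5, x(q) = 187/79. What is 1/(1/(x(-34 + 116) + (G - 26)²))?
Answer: 38423/79 ≈ 486.37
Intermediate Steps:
x(q) = 187/79 (x(q) = 187*(1/79) = 187/79)
G = 4 (G = 4*(-2*(-3) - 5) = 4*(6 - 5) = 4*1 = 4)
1/(1/(x(-34 + 116) + (G - 26)²)) = 1/(1/(187/79 + (4 - 26)²)) = 1/(1/(187/79 + (-22)²)) = 1/(1/(187/79 + 484)) = 1/(1/(38423/79)) = 1/(79/38423) = 38423/79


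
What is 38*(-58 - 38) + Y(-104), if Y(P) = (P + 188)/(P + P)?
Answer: -189717/52 ≈ -3648.4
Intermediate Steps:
Y(P) = (188 + P)/(2*P) (Y(P) = (188 + P)/((2*P)) = (188 + P)*(1/(2*P)) = (188 + P)/(2*P))
38*(-58 - 38) + Y(-104) = 38*(-58 - 38) + (1/2)*(188 - 104)/(-104) = 38*(-96) + (1/2)*(-1/104)*84 = -3648 - 21/52 = -189717/52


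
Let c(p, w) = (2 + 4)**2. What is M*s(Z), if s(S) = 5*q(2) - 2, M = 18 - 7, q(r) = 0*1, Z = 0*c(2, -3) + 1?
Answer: -22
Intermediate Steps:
c(p, w) = 36 (c(p, w) = 6**2 = 36)
Z = 1 (Z = 0*36 + 1 = 0 + 1 = 1)
q(r) = 0
M = 11
s(S) = -2 (s(S) = 5*0 - 2 = 0 - 2 = -2)
M*s(Z) = 11*(-2) = -22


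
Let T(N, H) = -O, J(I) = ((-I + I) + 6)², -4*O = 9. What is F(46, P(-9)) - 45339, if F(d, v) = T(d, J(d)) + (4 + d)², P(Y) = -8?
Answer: -171347/4 ≈ -42837.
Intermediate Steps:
O = -9/4 (O = -¼*9 = -9/4 ≈ -2.2500)
J(I) = 36 (J(I) = (0 + 6)² = 6² = 36)
T(N, H) = 9/4 (T(N, H) = -1*(-9/4) = 9/4)
F(d, v) = 9/4 + (4 + d)²
F(46, P(-9)) - 45339 = (9/4 + (4 + 46)²) - 45339 = (9/4 + 50²) - 45339 = (9/4 + 2500) - 45339 = 10009/4 - 45339 = -171347/4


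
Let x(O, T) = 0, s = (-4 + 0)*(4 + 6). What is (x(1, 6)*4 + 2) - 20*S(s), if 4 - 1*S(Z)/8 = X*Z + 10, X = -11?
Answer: 71362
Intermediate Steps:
s = -40 (s = -4*10 = -40)
S(Z) = -48 + 88*Z (S(Z) = 32 - 8*(-11*Z + 10) = 32 - 8*(10 - 11*Z) = 32 + (-80 + 88*Z) = -48 + 88*Z)
(x(1, 6)*4 + 2) - 20*S(s) = (0*4 + 2) - 20*(-48 + 88*(-40)) = (0 + 2) - 20*(-48 - 3520) = 2 - 20*(-3568) = 2 + 71360 = 71362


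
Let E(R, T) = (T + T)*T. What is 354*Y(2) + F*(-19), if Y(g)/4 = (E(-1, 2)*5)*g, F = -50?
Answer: 114230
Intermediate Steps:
E(R, T) = 2*T² (E(R, T) = (2*T)*T = 2*T²)
Y(g) = 160*g (Y(g) = 4*(((2*2²)*5)*g) = 4*(((2*4)*5)*g) = 4*((8*5)*g) = 4*(40*g) = 160*g)
354*Y(2) + F*(-19) = 354*(160*2) - 50*(-19) = 354*320 + 950 = 113280 + 950 = 114230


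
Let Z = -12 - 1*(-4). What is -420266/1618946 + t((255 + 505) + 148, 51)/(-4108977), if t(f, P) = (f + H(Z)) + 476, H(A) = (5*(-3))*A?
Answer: -123521301619/475157991303 ≈ -0.25996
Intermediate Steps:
Z = -8 (Z = -12 + 4 = -8)
H(A) = -15*A
t(f, P) = 596 + f (t(f, P) = (f - 15*(-8)) + 476 = (f + 120) + 476 = (120 + f) + 476 = 596 + f)
-420266/1618946 + t((255 + 505) + 148, 51)/(-4108977) = -420266/1618946 + (596 + ((255 + 505) + 148))/(-4108977) = -420266*1/1618946 + (596 + (760 + 148))*(-1/4108977) = -30019/115639 + (596 + 908)*(-1/4108977) = -30019/115639 + 1504*(-1/4108977) = -30019/115639 - 1504/4108977 = -123521301619/475157991303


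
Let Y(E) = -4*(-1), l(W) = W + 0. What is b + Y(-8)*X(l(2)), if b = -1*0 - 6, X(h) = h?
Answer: 2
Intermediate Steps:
l(W) = W
Y(E) = 4
b = -6 (b = 0 - 6 = -6)
b + Y(-8)*X(l(2)) = -6 + 4*2 = -6 + 8 = 2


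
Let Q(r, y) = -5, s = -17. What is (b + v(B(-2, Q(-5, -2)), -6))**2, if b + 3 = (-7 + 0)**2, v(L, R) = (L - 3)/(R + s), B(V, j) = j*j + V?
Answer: 1077444/529 ≈ 2036.8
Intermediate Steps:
B(V, j) = V + j**2 (B(V, j) = j**2 + V = V + j**2)
v(L, R) = (-3 + L)/(-17 + R) (v(L, R) = (L - 3)/(R - 17) = (-3 + L)/(-17 + R))
b = 46 (b = -3 + (-7 + 0)**2 = -3 + (-7)**2 = -3 + 49 = 46)
(b + v(B(-2, Q(-5, -2)), -6))**2 = (46 + (-3 + (-2 + (-5)**2))/(-17 - 6))**2 = (46 + (-3 + (-2 + 25))/(-23))**2 = (46 - (-3 + 23)/23)**2 = (46 - 1/23*20)**2 = (46 - 20/23)**2 = (1038/23)**2 = 1077444/529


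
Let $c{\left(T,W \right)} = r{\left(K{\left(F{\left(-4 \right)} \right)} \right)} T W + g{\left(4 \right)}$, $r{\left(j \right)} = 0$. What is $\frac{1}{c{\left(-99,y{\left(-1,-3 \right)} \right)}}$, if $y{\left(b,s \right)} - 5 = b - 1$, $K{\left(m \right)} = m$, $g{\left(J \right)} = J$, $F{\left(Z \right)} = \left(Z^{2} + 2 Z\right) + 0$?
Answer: $\frac{1}{4} \approx 0.25$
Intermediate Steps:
$F{\left(Z \right)} = Z^{2} + 2 Z$
$y{\left(b,s \right)} = 4 + b$ ($y{\left(b,s \right)} = 5 + \left(b - 1\right) = 5 + \left(-1 + b\right) = 4 + b$)
$c{\left(T,W \right)} = 4$ ($c{\left(T,W \right)} = 0 T W + 4 = 0 W + 4 = 0 + 4 = 4$)
$\frac{1}{c{\left(-99,y{\left(-1,-3 \right)} \right)}} = \frac{1}{4}$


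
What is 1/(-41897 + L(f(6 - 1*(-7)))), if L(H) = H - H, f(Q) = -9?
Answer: -1/41897 ≈ -2.3868e-5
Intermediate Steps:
L(H) = 0
1/(-41897 + L(f(6 - 1*(-7)))) = 1/(-41897 + 0) = 1/(-41897) = -1/41897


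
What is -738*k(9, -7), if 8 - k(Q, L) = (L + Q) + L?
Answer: -9594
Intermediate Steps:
k(Q, L) = 8 - Q - 2*L (k(Q, L) = 8 - ((L + Q) + L) = 8 - (Q + 2*L) = 8 + (-Q - 2*L) = 8 - Q - 2*L)
-738*k(9, -7) = -738*(8 - 1*9 - 2*(-7)) = -738*(8 - 9 + 14) = -738*13 = -9594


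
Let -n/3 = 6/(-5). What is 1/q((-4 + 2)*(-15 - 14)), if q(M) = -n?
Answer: -5/18 ≈ -0.27778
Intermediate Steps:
n = 18/5 (n = -18/(-5) = -18*(-1)/5 = -3*(-6/5) = 18/5 ≈ 3.6000)
q(M) = -18/5 (q(M) = -1*18/5 = -18/5)
1/q((-4 + 2)*(-15 - 14)) = 1/(-18/5) = -5/18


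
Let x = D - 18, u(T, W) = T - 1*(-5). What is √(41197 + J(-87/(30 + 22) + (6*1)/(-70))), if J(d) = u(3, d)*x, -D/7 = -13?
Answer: √41781 ≈ 204.40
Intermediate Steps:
D = 91 (D = -7*(-13) = 91)
u(T, W) = 5 + T (u(T, W) = T + 5 = 5 + T)
x = 73 (x = 91 - 18 = 73)
J(d) = 584 (J(d) = (5 + 3)*73 = 8*73 = 584)
√(41197 + J(-87/(30 + 22) + (6*1)/(-70))) = √(41197 + 584) = √41781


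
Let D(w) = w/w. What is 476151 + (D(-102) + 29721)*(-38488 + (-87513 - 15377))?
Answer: -4201560765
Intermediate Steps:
D(w) = 1
476151 + (D(-102) + 29721)*(-38488 + (-87513 - 15377)) = 476151 + (1 + 29721)*(-38488 + (-87513 - 15377)) = 476151 + 29722*(-38488 - 102890) = 476151 + 29722*(-141378) = 476151 - 4202036916 = -4201560765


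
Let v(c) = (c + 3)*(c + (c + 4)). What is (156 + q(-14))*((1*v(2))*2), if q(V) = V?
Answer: 11360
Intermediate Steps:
v(c) = (3 + c)*(4 + 2*c) (v(c) = (3 + c)*(c + (4 + c)) = (3 + c)*(4 + 2*c))
(156 + q(-14))*((1*v(2))*2) = (156 - 14)*((1*(12 + 2*2² + 10*2))*2) = 142*((1*(12 + 2*4 + 20))*2) = 142*((1*(12 + 8 + 20))*2) = 142*((1*40)*2) = 142*(40*2) = 142*80 = 11360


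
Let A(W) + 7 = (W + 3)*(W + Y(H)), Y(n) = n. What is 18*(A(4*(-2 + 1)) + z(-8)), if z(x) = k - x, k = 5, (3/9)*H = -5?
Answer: 450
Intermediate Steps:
H = -15 (H = 3*(-5) = -15)
z(x) = 5 - x
A(W) = -7 + (-15 + W)*(3 + W) (A(W) = -7 + (W + 3)*(W - 15) = -7 + (3 + W)*(-15 + W) = -7 + (-15 + W)*(3 + W))
18*(A(4*(-2 + 1)) + z(-8)) = 18*((-52 + (4*(-2 + 1))² - 48*(-2 + 1)) + (5 - 1*(-8))) = 18*((-52 + (4*(-1))² - 48*(-1)) + (5 + 8)) = 18*((-52 + (-4)² - 12*(-4)) + 13) = 18*((-52 + 16 + 48) + 13) = 18*(12 + 13) = 18*25 = 450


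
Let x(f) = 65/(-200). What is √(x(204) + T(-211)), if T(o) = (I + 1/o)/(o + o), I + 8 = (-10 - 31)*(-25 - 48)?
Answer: I*√131754530/4220 ≈ 2.72*I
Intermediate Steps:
x(f) = -13/40 (x(f) = 65*(-1/200) = -13/40)
I = 2985 (I = -8 + (-10 - 31)*(-25 - 48) = -8 - 41*(-73) = -8 + 2993 = 2985)
T(o) = (2985 + 1/o)/(2*o) (T(o) = (2985 + 1/o)/(o + o) = (2985 + 1/o)/((2*o)) = (2985 + 1/o)*(1/(2*o)) = (2985 + 1/o)/(2*o))
√(x(204) + T(-211)) = √(-13/40 + (½)*(1 + 2985*(-211))/(-211)²) = √(-13/40 + (½)*(1/44521)*(1 - 629835)) = √(-13/40 + (½)*(1/44521)*(-629834)) = √(-13/40 - 314917/44521) = √(-13175453/1780840) = I*√131754530/4220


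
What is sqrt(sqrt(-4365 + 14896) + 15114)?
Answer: sqrt(15114 + sqrt(10531)) ≈ 123.36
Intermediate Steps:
sqrt(sqrt(-4365 + 14896) + 15114) = sqrt(sqrt(10531) + 15114) = sqrt(15114 + sqrt(10531))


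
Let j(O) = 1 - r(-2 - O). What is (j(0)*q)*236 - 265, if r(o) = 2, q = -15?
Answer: 3275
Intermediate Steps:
j(O) = -1 (j(O) = 1 - 1*2 = 1 - 2 = -1)
(j(0)*q)*236 - 265 = -1*(-15)*236 - 265 = 15*236 - 265 = 3540 - 265 = 3275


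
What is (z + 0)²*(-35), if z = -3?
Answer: -315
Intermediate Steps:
(z + 0)²*(-35) = (-3 + 0)²*(-35) = (-3)²*(-35) = 9*(-35) = -315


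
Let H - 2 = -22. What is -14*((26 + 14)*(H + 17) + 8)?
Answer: 1568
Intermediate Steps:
H = -20 (H = 2 - 22 = -20)
-14*((26 + 14)*(H + 17) + 8) = -14*((26 + 14)*(-20 + 17) + 8) = -14*(40*(-3) + 8) = -14*(-120 + 8) = -14*(-112) = 1568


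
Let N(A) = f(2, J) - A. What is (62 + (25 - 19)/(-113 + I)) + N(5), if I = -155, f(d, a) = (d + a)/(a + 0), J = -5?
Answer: 38577/670 ≈ 57.578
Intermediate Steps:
f(d, a) = (a + d)/a
N(A) = ⅗ - A (N(A) = (-5 + 2)/(-5) - A = -⅕*(-3) - A = ⅗ - A)
(62 + (25 - 19)/(-113 + I)) + N(5) = (62 + (25 - 19)/(-113 - 155)) + (⅗ - 1*5) = (62 + 6/(-268)) + (⅗ - 5) = (62 + 6*(-1/268)) - 22/5 = (62 - 3/134) - 22/5 = 8305/134 - 22/5 = 38577/670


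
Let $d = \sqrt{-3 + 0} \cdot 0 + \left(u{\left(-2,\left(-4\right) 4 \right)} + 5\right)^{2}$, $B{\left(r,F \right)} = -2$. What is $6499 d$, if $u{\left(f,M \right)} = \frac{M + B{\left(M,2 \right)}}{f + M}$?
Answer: $233964$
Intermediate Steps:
$u{\left(f,M \right)} = \frac{-2 + M}{M + f}$ ($u{\left(f,M \right)} = \frac{M - 2}{f + M} = \frac{-2 + M}{M + f}$)
$d = 36$ ($d = \sqrt{-3 + 0} \cdot 0 + \left(\frac{-2 - 16}{\left(-4\right) 4 - 2} + 5\right)^{2} = \sqrt{-3} \cdot 0 + \left(\frac{-2 - 16}{-16 - 2} + 5\right)^{2} = i \sqrt{3} \cdot 0 + \left(\frac{1}{-18} \left(-18\right) + 5\right)^{2} = 0 + \left(\left(- \frac{1}{18}\right) \left(-18\right) + 5\right)^{2} = 0 + \left(1 + 5\right)^{2} = 0 + 6^{2} = 0 + 36 = 36$)
$6499 d = 6499 \cdot 36 = 233964$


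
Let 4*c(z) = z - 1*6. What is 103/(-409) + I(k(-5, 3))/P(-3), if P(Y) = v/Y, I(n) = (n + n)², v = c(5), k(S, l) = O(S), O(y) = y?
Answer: 490697/409 ≈ 1199.7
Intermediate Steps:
c(z) = -3/2 + z/4 (c(z) = (z - 1*6)/4 = (z - 6)/4 = (-6 + z)/4 = -3/2 + z/4)
k(S, l) = S
v = -¼ (v = -3/2 + (¼)*5 = -3/2 + 5/4 = -¼ ≈ -0.25000)
I(n) = 4*n² (I(n) = (2*n)² = 4*n²)
P(Y) = -1/(4*Y)
103/(-409) + I(k(-5, 3))/P(-3) = 103/(-409) + (4*(-5)²)/((-¼/(-3))) = 103*(-1/409) + (4*25)/((-¼*(-⅓))) = -103/409 + 100/(1/12) = -103/409 + 100*12 = -103/409 + 1200 = 490697/409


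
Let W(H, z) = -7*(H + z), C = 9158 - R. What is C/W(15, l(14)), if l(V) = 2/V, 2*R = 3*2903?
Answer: -9607/212 ≈ -45.316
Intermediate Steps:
R = 8709/2 (R = (3*2903)/2 = (1/2)*8709 = 8709/2 ≈ 4354.5)
C = 9607/2 (C = 9158 - 1*8709/2 = 9158 - 8709/2 = 9607/2 ≈ 4803.5)
W(H, z) = -7*H - 7*z
C/W(15, l(14)) = 9607/(2*(-7*15 - 14/14)) = 9607/(2*(-105 - 14/14)) = 9607/(2*(-105 - 7*1/7)) = 9607/(2*(-105 - 1)) = (9607/2)/(-106) = (9607/2)*(-1/106) = -9607/212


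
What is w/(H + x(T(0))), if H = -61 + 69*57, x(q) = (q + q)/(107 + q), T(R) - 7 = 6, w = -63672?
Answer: -3820320/232333 ≈ -16.443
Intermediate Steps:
T(R) = 13 (T(R) = 7 + 6 = 13)
x(q) = 2*q/(107 + q) (x(q) = (2*q)/(107 + q) = 2*q/(107 + q))
H = 3872 (H = -61 + 3933 = 3872)
w/(H + x(T(0))) = -63672/(3872 + 2*13/(107 + 13)) = -63672/(3872 + 2*13/120) = -63672/(3872 + 2*13*(1/120)) = -63672/(3872 + 13/60) = -63672/232333/60 = -63672*60/232333 = -3820320/232333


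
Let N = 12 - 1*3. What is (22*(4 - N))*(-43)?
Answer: 4730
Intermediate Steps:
N = 9 (N = 12 - 3 = 9)
(22*(4 - N))*(-43) = (22*(4 - 1*9))*(-43) = (22*(4 - 9))*(-43) = (22*(-5))*(-43) = -110*(-43) = 4730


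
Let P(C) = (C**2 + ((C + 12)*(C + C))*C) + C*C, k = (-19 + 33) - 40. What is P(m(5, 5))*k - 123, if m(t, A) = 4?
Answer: -14267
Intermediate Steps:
k = -26 (k = 14 - 40 = -26)
P(C) = 2*C**2 + 2*C**2*(12 + C) (P(C) = (C**2 + ((12 + C)*(2*C))*C) + C**2 = (C**2 + (2*C*(12 + C))*C) + C**2 = (C**2 + 2*C**2*(12 + C)) + C**2 = 2*C**2 + 2*C**2*(12 + C))
P(m(5, 5))*k - 123 = (2*4**2*(13 + 4))*(-26) - 123 = (2*16*17)*(-26) - 123 = 544*(-26) - 123 = -14144 - 123 = -14267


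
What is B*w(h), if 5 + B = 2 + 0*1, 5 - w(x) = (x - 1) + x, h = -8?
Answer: -66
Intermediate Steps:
w(x) = 6 - 2*x (w(x) = 5 - ((x - 1) + x) = 5 - ((-1 + x) + x) = 5 - (-1 + 2*x) = 5 + (1 - 2*x) = 6 - 2*x)
B = -3 (B = -5 + (2 + 0*1) = -5 + (2 + 0) = -5 + 2 = -3)
B*w(h) = -3*(6 - 2*(-8)) = -3*(6 + 16) = -3*22 = -66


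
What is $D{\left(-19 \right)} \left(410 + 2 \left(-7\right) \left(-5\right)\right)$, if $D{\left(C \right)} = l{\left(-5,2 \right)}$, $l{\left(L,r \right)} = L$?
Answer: $-2400$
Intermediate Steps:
$D{\left(C \right)} = -5$
$D{\left(-19 \right)} \left(410 + 2 \left(-7\right) \left(-5\right)\right) = - 5 \left(410 + 2 \left(-7\right) \left(-5\right)\right) = - 5 \left(410 - -70\right) = - 5 \left(410 + 70\right) = \left(-5\right) 480 = -2400$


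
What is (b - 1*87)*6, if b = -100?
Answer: -1122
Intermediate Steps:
(b - 1*87)*6 = (-100 - 1*87)*6 = (-100 - 87)*6 = -187*6 = -1122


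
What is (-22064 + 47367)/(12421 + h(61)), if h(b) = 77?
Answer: 25303/12498 ≈ 2.0246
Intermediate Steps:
(-22064 + 47367)/(12421 + h(61)) = (-22064 + 47367)/(12421 + 77) = 25303/12498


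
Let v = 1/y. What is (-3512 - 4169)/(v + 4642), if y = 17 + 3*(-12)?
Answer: -145939/88197 ≈ -1.6547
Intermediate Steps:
y = -19 (y = 17 - 36 = -19)
v = -1/19 (v = 1/(-19) = -1/19 ≈ -0.052632)
(-3512 - 4169)/(v + 4642) = (-3512 - 4169)/(-1/19 + 4642) = -7681/88197/19 = -7681*19/88197 = -145939/88197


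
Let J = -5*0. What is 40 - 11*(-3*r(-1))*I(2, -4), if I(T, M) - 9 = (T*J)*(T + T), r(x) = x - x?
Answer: 40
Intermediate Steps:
r(x) = 0
J = 0
I(T, M) = 9 (I(T, M) = 9 + (T*0)*(T + T) = 9 + 0*(2*T) = 9 + 0 = 9)
40 - 11*(-3*r(-1))*I(2, -4) = 40 - 11*(-3*0)*9 = 40 - 0*9 = 40 - 11*0 = 40 + 0 = 40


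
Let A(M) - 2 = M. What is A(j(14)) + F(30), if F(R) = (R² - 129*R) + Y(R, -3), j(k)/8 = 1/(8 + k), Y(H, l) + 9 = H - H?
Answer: -32743/11 ≈ -2976.6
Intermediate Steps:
Y(H, l) = -9 (Y(H, l) = -9 + (H - H) = -9 + 0 = -9)
j(k) = 8/(8 + k)
A(M) = 2 + M
F(R) = -9 + R² - 129*R (F(R) = (R² - 129*R) - 9 = -9 + R² - 129*R)
A(j(14)) + F(30) = (2 + 8/(8 + 14)) + (-9 + 30² - 129*30) = (2 + 8/22) + (-9 + 900 - 3870) = (2 + 8*(1/22)) - 2979 = (2 + 4/11) - 2979 = 26/11 - 2979 = -32743/11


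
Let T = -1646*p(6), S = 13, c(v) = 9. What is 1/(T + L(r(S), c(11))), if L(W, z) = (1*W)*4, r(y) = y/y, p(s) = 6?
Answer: -1/9872 ≈ -0.00010130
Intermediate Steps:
r(y) = 1
L(W, z) = 4*W (L(W, z) = W*4 = 4*W)
T = -9876 (T = -1646*6 = -9876)
1/(T + L(r(S), c(11))) = 1/(-9876 + 4*1) = 1/(-9876 + 4) = 1/(-9872) = -1/9872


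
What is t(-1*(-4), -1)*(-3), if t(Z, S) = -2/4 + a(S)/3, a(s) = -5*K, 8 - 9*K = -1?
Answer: 13/2 ≈ 6.5000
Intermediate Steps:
K = 1 (K = 8/9 - ⅑*(-1) = 8/9 + ⅑ = 1)
a(s) = -5 (a(s) = -5*1 = -5)
t(Z, S) = -13/6 (t(Z, S) = -2/4 - 5/3 = -2*¼ - 5*⅓ = -½ - 5/3 = -13/6)
t(-1*(-4), -1)*(-3) = -13/6*(-3) = 13/2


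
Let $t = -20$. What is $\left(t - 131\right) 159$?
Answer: $-24009$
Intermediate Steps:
$\left(t - 131\right) 159 = \left(-20 - 131\right) 159 = \left(-151\right) 159 = -24009$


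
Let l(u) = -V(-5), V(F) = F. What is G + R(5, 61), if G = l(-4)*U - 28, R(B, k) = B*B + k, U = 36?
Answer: 238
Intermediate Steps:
R(B, k) = k + B² (R(B, k) = B² + k = k + B²)
l(u) = 5 (l(u) = -1*(-5) = 5)
G = 152 (G = 5*36 - 28 = 180 - 28 = 152)
G + R(5, 61) = 152 + (61 + 5²) = 152 + (61 + 25) = 152 + 86 = 238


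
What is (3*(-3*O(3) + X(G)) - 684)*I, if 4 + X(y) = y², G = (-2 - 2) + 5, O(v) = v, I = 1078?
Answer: -776160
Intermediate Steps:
G = 1 (G = -4 + 5 = 1)
X(y) = -4 + y²
(3*(-3*O(3) + X(G)) - 684)*I = (3*(-3*3 + (-4 + 1²)) - 684)*1078 = (3*(-9 + (-4 + 1)) - 684)*1078 = (3*(-9 - 3) - 684)*1078 = (3*(-12) - 684)*1078 = (-36 - 684)*1078 = -720*1078 = -776160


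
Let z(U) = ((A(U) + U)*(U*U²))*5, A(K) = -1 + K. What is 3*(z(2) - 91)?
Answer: 87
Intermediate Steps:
z(U) = 5*U³*(-1 + 2*U) (z(U) = (((-1 + U) + U)*(U*U²))*5 = ((-1 + 2*U)*U³)*5 = (U³*(-1 + 2*U))*5 = 5*U³*(-1 + 2*U))
3*(z(2) - 91) = 3*(2³*(-5 + 10*2) - 91) = 3*(8*(-5 + 20) - 91) = 3*(8*15 - 91) = 3*(120 - 91) = 3*29 = 87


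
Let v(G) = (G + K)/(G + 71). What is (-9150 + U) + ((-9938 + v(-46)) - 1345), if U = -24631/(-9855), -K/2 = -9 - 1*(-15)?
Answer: -1006827238/49275 ≈ -20433.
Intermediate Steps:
K = -12 (K = -2*(-9 - 1*(-15)) = -2*(-9 + 15) = -2*6 = -12)
v(G) = (-12 + G)/(71 + G) (v(G) = (G - 12)/(G + 71) = (-12 + G)/(71 + G))
U = 24631/9855 (U = -24631*(-1/9855) = 24631/9855 ≈ 2.4993)
(-9150 + U) + ((-9938 + v(-46)) - 1345) = (-9150 + 24631/9855) + ((-9938 + (-12 - 46)/(71 - 46)) - 1345) = -90148619/9855 + ((-9938 - 58/25) - 1345) = -90148619/9855 + (-248508/25 - 1345) = -90148619/9855 - 282133/25 = -1006827238/49275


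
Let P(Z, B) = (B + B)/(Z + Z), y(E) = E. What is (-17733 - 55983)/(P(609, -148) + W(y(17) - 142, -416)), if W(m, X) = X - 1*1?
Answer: 44893044/254101 ≈ 176.67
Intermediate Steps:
P(Z, B) = B/Z (P(Z, B) = (2*B)/((2*Z)) = (2*B)*(1/(2*Z)) = B/Z)
W(m, X) = -1 + X (W(m, X) = X - 1 = -1 + X)
(-17733 - 55983)/(P(609, -148) + W(y(17) - 142, -416)) = (-17733 - 55983)/(-148/609 + (-1 - 416)) = -73716/(-148*1/609 - 417) = -73716/(-148/609 - 417) = -73716/(-254101/609) = -73716*(-609/254101) = 44893044/254101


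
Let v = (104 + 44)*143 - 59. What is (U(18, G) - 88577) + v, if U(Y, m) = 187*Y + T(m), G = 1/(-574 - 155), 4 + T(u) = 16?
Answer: -64094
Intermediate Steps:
T(u) = 12 (T(u) = -4 + 16 = 12)
G = -1/729 (G = 1/(-729) = -1/729 ≈ -0.0013717)
v = 21105 (v = 148*143 - 59 = 21164 - 59 = 21105)
U(Y, m) = 12 + 187*Y (U(Y, m) = 187*Y + 12 = 12 + 187*Y)
(U(18, G) - 88577) + v = ((12 + 187*18) - 88577) + 21105 = ((12 + 3366) - 88577) + 21105 = (3378 - 88577) + 21105 = -85199 + 21105 = -64094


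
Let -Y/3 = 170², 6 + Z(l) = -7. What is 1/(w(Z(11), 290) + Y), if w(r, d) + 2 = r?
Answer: -1/86715 ≈ -1.1532e-5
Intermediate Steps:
Z(l) = -13 (Z(l) = -6 - 7 = -13)
w(r, d) = -2 + r
Y = -86700 (Y = -3*170² = -3*28900 = -86700)
1/(w(Z(11), 290) + Y) = 1/((-2 - 13) - 86700) = 1/(-15 - 86700) = 1/(-86715) = -1/86715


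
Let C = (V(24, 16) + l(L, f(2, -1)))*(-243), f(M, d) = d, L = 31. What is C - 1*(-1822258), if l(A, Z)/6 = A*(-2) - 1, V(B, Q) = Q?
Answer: 1910224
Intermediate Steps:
l(A, Z) = -6 - 12*A (l(A, Z) = 6*(A*(-2) - 1) = 6*(-2*A - 1) = 6*(-1 - 2*A) = -6 - 12*A)
C = 87966 (C = (16 + (-6 - 12*31))*(-243) = (16 + (-6 - 372))*(-243) = (16 - 378)*(-243) = -362*(-243) = 87966)
C - 1*(-1822258) = 87966 - 1*(-1822258) = 87966 + 1822258 = 1910224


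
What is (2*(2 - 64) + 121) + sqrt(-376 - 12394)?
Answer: -3 + I*sqrt(12770) ≈ -3.0 + 113.0*I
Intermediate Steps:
(2*(2 - 64) + 121) + sqrt(-376 - 12394) = (2*(-62) + 121) + sqrt(-12770) = (-124 + 121) + I*sqrt(12770) = -3 + I*sqrt(12770)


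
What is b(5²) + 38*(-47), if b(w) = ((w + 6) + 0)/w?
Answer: -44619/25 ≈ -1784.8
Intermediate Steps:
b(w) = (6 + w)/w (b(w) = ((6 + w) + 0)/w = (6 + w)/w)
b(5²) + 38*(-47) = (6 + 5²)/(5²) + 38*(-47) = (6 + 25)/25 - 1786 = (1/25)*31 - 1786 = 31/25 - 1786 = -44619/25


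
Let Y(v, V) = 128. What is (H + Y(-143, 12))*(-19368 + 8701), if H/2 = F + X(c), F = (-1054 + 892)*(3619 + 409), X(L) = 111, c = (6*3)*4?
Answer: 13917469574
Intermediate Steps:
c = 72 (c = 18*4 = 72)
F = -652536 (F = -162*4028 = -652536)
H = -1304850 (H = 2*(-652536 + 111) = 2*(-652425) = -1304850)
(H + Y(-143, 12))*(-19368 + 8701) = (-1304850 + 128)*(-19368 + 8701) = -1304722*(-10667) = 13917469574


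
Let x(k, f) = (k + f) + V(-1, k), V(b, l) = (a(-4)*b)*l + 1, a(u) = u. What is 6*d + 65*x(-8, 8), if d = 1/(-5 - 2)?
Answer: -14111/7 ≈ -2015.9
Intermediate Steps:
V(b, l) = 1 - 4*b*l (V(b, l) = (-4*b)*l + 1 = -4*b*l + 1 = 1 - 4*b*l)
x(k, f) = 1 + f + 5*k (x(k, f) = (k + f) + (1 - 4*(-1)*k) = (f + k) + (1 + 4*k) = 1 + f + 5*k)
d = -⅐ (d = 1/(-7) = -⅐ ≈ -0.14286)
6*d + 65*x(-8, 8) = 6*(-⅐) + 65*(1 + 8 + 5*(-8)) = -6/7 + 65*(1 + 8 - 40) = -6/7 + 65*(-31) = -6/7 - 2015 = -14111/7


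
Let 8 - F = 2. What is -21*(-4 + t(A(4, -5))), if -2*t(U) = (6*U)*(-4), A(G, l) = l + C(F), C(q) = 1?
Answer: 1092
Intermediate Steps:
F = 6 (F = 8 - 1*2 = 8 - 2 = 6)
A(G, l) = 1 + l (A(G, l) = l + 1 = 1 + l)
t(U) = 12*U (t(U) = -6*U*(-4)/2 = -(-12)*U = 12*U)
-21*(-4 + t(A(4, -5))) = -21*(-4 + 12*(1 - 5)) = -21*(-4 + 12*(-4)) = -21*(-4 - 48) = -21*(-52) = 1092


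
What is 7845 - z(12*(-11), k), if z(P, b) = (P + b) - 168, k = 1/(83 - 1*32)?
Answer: 415394/51 ≈ 8145.0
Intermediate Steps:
k = 1/51 (k = 1/(83 - 32) = 1/51 ≈ 0.019608)
z(P, b) = -168 + P + b
7845 - z(12*(-11), k) = 7845 - (-168 + 12*(-11) + 1/51) = 7845 - (-168 - 132 + 1/51) = 7845 - 1*(-15299/51) = 7845 + 15299/51 = 415394/51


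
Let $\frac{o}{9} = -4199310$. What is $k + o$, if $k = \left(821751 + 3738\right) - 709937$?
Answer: $-37678238$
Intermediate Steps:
$o = -37793790$ ($o = 9 \left(-4199310\right) = -37793790$)
$k = 115552$ ($k = 825489 - 709937 = 115552$)
$k + o = 115552 - 37793790 = -37678238$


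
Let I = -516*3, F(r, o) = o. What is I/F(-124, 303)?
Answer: -516/101 ≈ -5.1089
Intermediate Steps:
I = -1548
I/F(-124, 303) = -1548/303 = -1548*1/303 = -516/101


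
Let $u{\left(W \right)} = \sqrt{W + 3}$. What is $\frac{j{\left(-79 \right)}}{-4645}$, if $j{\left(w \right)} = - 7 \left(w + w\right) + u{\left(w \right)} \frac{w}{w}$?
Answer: $- \frac{1106}{4645} - \frac{2 i \sqrt{19}}{4645} \approx -0.23811 - 0.0018768 i$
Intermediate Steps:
$u{\left(W \right)} = \sqrt{3 + W}$
$j{\left(w \right)} = \sqrt{3 + w} - 14 w$ ($j{\left(w \right)} = - 7 \left(w + w\right) + \sqrt{3 + w} \frac{w}{w} = - 7 \cdot 2 w + \sqrt{3 + w} 1 = - 14 w + \sqrt{3 + w} = \sqrt{3 + w} - 14 w$)
$\frac{j{\left(-79 \right)}}{-4645} = \frac{\sqrt{3 - 79} - -1106}{-4645} = \left(\sqrt{-76} + 1106\right) \left(- \frac{1}{4645}\right) = \left(2 i \sqrt{19} + 1106\right) \left(- \frac{1}{4645}\right) = \left(1106 + 2 i \sqrt{19}\right) \left(- \frac{1}{4645}\right) = - \frac{1106}{4645} - \frac{2 i \sqrt{19}}{4645}$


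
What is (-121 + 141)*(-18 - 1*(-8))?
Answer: -200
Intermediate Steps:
(-121 + 141)*(-18 - 1*(-8)) = 20*(-18 + 8) = 20*(-10) = -200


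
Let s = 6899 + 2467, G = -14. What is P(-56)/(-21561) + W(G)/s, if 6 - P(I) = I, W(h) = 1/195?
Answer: -37737793/13126121190 ≈ -0.0028750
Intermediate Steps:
W(h) = 1/195
P(I) = 6 - I
s = 9366
P(-56)/(-21561) + W(G)/s = (6 - 1*(-56))/(-21561) + (1/195)/9366 = (6 + 56)*(-1/21561) + (1/195)*(1/9366) = 62*(-1/21561) + 1/1826370 = -62/21561 + 1/1826370 = -37737793/13126121190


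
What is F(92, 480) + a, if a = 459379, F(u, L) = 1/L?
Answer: 220501921/480 ≈ 4.5938e+5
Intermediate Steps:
F(92, 480) + a = 1/480 + 459379 = 220501921/480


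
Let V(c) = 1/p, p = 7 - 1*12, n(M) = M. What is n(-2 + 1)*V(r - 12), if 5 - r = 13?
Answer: 1/5 ≈ 0.20000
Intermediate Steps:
r = -8 (r = 5 - 1*13 = 5 - 13 = -8)
p = -5 (p = 7 - 12 = -5)
V(c) = -1/5 (V(c) = 1/(-5) = -1/5)
n(-2 + 1)*V(r - 12) = (-2 + 1)*(-1/5) = -1*(-1/5) = 1/5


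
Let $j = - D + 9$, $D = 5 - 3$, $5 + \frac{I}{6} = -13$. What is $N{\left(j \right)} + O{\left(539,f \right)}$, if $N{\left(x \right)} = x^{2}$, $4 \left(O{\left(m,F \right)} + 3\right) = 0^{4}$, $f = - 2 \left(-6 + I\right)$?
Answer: $46$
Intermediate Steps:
$I = -108$ ($I = -30 + 6 \left(-13\right) = -30 - 78 = -108$)
$f = 228$ ($f = - 2 \left(-6 - 108\right) = \left(-2\right) \left(-114\right) = 228$)
$D = 2$
$O{\left(m,F \right)} = -3$ ($O{\left(m,F \right)} = -3 + \frac{0^{4}}{4} = -3 + \frac{1}{4} \cdot 0 = -3 + 0 = -3$)
$j = 7$ ($j = \left(-1\right) 2 + 9 = -2 + 9 = 7$)
$N{\left(j \right)} + O{\left(539,f \right)} = 7^{2} - 3 = 49 - 3 = 46$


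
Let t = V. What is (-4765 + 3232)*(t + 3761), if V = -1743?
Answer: -3093594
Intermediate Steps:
t = -1743
(-4765 + 3232)*(t + 3761) = (-4765 + 3232)*(-1743 + 3761) = -1533*2018 = -3093594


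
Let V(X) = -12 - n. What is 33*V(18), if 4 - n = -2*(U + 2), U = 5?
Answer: -990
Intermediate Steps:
n = 18 (n = 4 - (-2)*(5 + 2) = 4 - (-2)*7 = 4 - 1*(-14) = 4 + 14 = 18)
V(X) = -30 (V(X) = -12 - 1*18 = -12 - 18 = -30)
33*V(18) = 33*(-30) = -990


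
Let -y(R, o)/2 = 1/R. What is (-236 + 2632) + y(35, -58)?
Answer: 83858/35 ≈ 2395.9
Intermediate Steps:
y(R, o) = -2/R
(-236 + 2632) + y(35, -58) = (-236 + 2632) - 2/35 = 2396 - 2*1/35 = 2396 - 2/35 = 83858/35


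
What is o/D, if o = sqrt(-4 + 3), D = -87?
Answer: -I/87 ≈ -0.011494*I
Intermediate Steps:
o = I (o = sqrt(-1) = I ≈ 1.0*I)
o/D = I/(-87) = -I/87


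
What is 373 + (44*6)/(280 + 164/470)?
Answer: 12318013/32941 ≈ 373.94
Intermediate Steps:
373 + (44*6)/(280 + 164/470) = 373 + 264/(280 + 164*(1/470)) = 373 + 264/(280 + 82/235) = 373 + 264/(65882/235) = 373 + 264*(235/65882) = 373 + 31020/32941 = 12318013/32941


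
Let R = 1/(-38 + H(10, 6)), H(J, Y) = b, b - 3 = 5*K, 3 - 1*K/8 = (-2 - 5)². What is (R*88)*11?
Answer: -968/1875 ≈ -0.51627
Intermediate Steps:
K = -368 (K = 24 - 8*(-2 - 5)² = 24 - 8*(-7)² = 24 - 8*49 = 24 - 392 = -368)
b = -1837 (b = 3 + 5*(-368) = 3 - 1840 = -1837)
H(J, Y) = -1837
R = -1/1875 (R = 1/(-38 - 1837) = 1/(-1875) = -1/1875 ≈ -0.00053333)
(R*88)*11 = -1/1875*88*11 = -88/1875*11 = -968/1875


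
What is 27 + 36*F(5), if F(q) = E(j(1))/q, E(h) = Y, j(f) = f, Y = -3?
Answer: 27/5 ≈ 5.4000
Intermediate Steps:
E(h) = -3
F(q) = -3/q
27 + 36*F(5) = 27 + 36*(-3/5) = 27 - 108/5 = 27/5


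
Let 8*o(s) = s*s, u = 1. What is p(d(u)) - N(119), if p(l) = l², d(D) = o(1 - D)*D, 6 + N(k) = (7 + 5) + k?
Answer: -125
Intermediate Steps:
o(s) = s²/8 (o(s) = (s*s)/8 = s²/8)
N(k) = 6 + k (N(k) = -6 + ((7 + 5) + k) = -6 + (12 + k) = 6 + k)
d(D) = D*(1 - D)²/8 (d(D) = ((1 - D)²/8)*D = D*(1 - D)²/8)
p(d(u)) - N(119) = ((⅛)*1*(-1 + 1)²)² - (6 + 119) = ((⅛)*1*0²)² - 1*125 = ((⅛)*1*0)² - 125 = 0² - 125 = 0 - 125 = -125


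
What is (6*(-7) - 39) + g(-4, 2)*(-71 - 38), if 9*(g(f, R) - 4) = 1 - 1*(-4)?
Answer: -5198/9 ≈ -577.56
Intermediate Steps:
g(f, R) = 41/9 (g(f, R) = 4 + (1 - 1*(-4))/9 = 4 + (1 + 4)/9 = 4 + (1/9)*5 = 4 + 5/9 = 41/9)
(6*(-7) - 39) + g(-4, 2)*(-71 - 38) = (6*(-7) - 39) + 41*(-71 - 38)/9 = (-42 - 39) + (41/9)*(-109) = -81 - 4469/9 = -5198/9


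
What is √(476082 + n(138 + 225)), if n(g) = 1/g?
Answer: √518453301/33 ≈ 689.99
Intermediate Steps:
√(476082 + n(138 + 225)) = √(476082 + 1/(138 + 225)) = √(476082 + 1/363) = √(172817767/363) = √518453301/33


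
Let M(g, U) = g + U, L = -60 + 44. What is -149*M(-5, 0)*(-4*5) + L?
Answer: -14916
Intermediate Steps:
L = -16
M(g, U) = U + g
-149*M(-5, 0)*(-4*5) + L = -149*(0 - 5)*(-4*5) - 16 = -(-745)*(-20) - 16 = -149*100 - 16 = -14900 - 16 = -14916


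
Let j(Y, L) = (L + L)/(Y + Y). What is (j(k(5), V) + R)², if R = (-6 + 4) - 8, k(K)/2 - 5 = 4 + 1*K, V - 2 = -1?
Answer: 77841/784 ≈ 99.287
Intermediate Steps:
V = 1 (V = 2 - 1 = 1)
k(K) = 18 + 2*K (k(K) = 10 + 2*(4 + 1*K) = 10 + 2*(4 + K) = 10 + (8 + 2*K) = 18 + 2*K)
R = -10 (R = -2 - 8 = -10)
j(Y, L) = L/Y (j(Y, L) = (2*L)/((2*Y)) = (2*L)*(1/(2*Y)) = L/Y)
(j(k(5), V) + R)² = (1/(18 + 2*5) - 10)² = (1/(18 + 10) - 10)² = (1/28 - 10)² = (-279/28)² = 77841/784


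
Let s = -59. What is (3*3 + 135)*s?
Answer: -8496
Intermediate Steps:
(3*3 + 135)*s = (3*3 + 135)*(-59) = (9 + 135)*(-59) = 144*(-59) = -8496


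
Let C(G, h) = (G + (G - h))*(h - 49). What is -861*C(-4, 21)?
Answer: -699132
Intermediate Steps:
C(G, h) = (-49 + h)*(-h + 2*G) (C(G, h) = (-h + 2*G)*(-49 + h) = (-49 + h)*(-h + 2*G))
-861*C(-4, 21) = -861*(-1*21**2 - 98*(-4) + 49*21 + 2*(-4)*21) = -861*(-1*441 + 392 + 1029 - 168) = -861*(-441 + 392 + 1029 - 168) = -861*812 = -699132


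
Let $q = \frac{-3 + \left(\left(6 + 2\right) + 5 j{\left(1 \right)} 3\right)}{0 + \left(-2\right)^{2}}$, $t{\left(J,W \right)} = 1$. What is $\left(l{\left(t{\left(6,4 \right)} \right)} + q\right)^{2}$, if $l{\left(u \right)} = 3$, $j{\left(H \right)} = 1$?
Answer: $64$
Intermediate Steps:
$q = 5$ ($q = \frac{-3 + \left(\left(6 + 2\right) + 5 \cdot 1 \cdot 3\right)}{0 + \left(-2\right)^{2}} = \frac{-3 + \left(8 + 5 \cdot 3\right)}{0 + 4} = \frac{-3 + \left(8 + 15\right)}{4} = \left(-3 + 23\right) \frac{1}{4} = 20 \cdot \frac{1}{4} = 5$)
$\left(l{\left(t{\left(6,4 \right)} \right)} + q\right)^{2} = \left(3 + 5\right)^{2} = 8^{2} = 64$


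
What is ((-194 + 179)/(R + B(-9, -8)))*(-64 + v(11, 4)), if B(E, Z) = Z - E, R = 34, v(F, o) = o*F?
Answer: 60/7 ≈ 8.5714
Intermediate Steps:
v(F, o) = F*o
((-194 + 179)/(R + B(-9, -8)))*(-64 + v(11, 4)) = ((-194 + 179)/(34 + (-8 - 1*(-9))))*(-64 + 11*4) = (-15/(34 + (-8 + 9)))*(-64 + 44) = -15/(34 + 1)*(-20) = -15/35*(-20) = -15*1/35*(-20) = -3/7*(-20) = 60/7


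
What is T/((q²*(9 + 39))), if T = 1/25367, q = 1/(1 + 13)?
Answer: 49/304404 ≈ 0.00016097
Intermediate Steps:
q = 1/14 ≈ 0.071429
T = 1/25367 ≈ 3.9421e-5
T/((q²*(9 + 39))) = 1/(25367*(((1/14)²*(9 + 39)))) = 1/(25367*(((1/196)*48))) = 1/(25367*(12/49)) = (1/25367)*(49/12) = 49/304404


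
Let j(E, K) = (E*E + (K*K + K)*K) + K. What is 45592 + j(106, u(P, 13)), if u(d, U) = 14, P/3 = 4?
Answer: 59782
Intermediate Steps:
P = 12 (P = 3*4 = 12)
j(E, K) = K + E**2 + K*(K + K**2) (j(E, K) = (E**2 + (K**2 + K)*K) + K = (E**2 + (K + K**2)*K) + K = (E**2 + K*(K + K**2)) + K = K + E**2 + K*(K + K**2))
45592 + j(106, u(P, 13)) = 45592 + (14 + 106**2 + 14**2 + 14**3) = 45592 + (14 + 11236 + 196 + 2744) = 45592 + 14190 = 59782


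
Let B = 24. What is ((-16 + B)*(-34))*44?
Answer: -11968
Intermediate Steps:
((-16 + B)*(-34))*44 = ((-16 + 24)*(-34))*44 = (8*(-34))*44 = -272*44 = -11968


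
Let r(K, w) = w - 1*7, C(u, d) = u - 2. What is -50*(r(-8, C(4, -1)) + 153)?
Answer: -7400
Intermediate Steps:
C(u, d) = -2 + u
r(K, w) = -7 + w (r(K, w) = w - 7 = -7 + w)
-50*(r(-8, C(4, -1)) + 153) = -50*((-7 + (-2 + 4)) + 153) = -50*((-7 + 2) + 153) = -50*(-5 + 153) = -50*148 = -7400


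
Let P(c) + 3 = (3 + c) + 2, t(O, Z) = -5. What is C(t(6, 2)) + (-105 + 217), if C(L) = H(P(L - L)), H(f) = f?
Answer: 114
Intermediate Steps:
P(c) = 2 + c (P(c) = -3 + ((3 + c) + 2) = -3 + (5 + c) = 2 + c)
C(L) = 2 (C(L) = 2 + (L - L) = 2 + 0 = 2)
C(t(6, 2)) + (-105 + 217) = 2 + (-105 + 217) = 2 + 112 = 114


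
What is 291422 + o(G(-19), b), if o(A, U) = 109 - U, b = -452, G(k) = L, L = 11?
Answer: 291983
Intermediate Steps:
G(k) = 11
291422 + o(G(-19), b) = 291422 + (109 - 1*(-452)) = 291422 + (109 + 452) = 291422 + 561 = 291983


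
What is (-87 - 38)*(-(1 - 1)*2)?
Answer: 0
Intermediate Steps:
(-87 - 38)*(-(1 - 1)*2) = -125*(-1*0)*2 = -0*2 = -125*0 = 0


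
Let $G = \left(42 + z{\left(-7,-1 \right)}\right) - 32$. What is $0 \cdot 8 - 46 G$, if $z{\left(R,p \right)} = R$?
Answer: $-138$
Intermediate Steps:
$G = 3$ ($G = \left(42 - 7\right) - 32 = 35 - 32 = 3$)
$0 \cdot 8 - 46 G = 0 \cdot 8 - 138 = 0 - 138 = -138$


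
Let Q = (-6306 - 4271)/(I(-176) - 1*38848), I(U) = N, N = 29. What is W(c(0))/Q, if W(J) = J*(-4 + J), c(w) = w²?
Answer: 0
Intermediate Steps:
I(U) = 29
Q = 10577/38819 (Q = (-6306 - 4271)/(29 - 1*38848) = -10577/(29 - 38848) = -10577/(-38819) = -10577*(-1/38819) = 10577/38819 ≈ 0.27247)
W(c(0))/Q = (0²*(-4 + 0²))/(10577/38819) = (0*(-4 + 0))*(38819/10577) = (0*(-4))*(38819/10577) = 0*(38819/10577) = 0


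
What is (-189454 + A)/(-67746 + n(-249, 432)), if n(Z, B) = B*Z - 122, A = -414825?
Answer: 604279/175436 ≈ 3.4444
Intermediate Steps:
n(Z, B) = -122 + B*Z
(-189454 + A)/(-67746 + n(-249, 432)) = (-189454 - 414825)/(-67746 + (-122 + 432*(-249))) = -604279/(-67746 + (-122 - 107568)) = -604279/(-67746 - 107690) = -604279/(-175436) = -604279*(-1/175436) = 604279/175436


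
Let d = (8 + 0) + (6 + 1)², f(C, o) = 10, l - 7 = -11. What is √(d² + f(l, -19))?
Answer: √3259 ≈ 57.088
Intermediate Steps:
l = -4 (l = 7 - 11 = -4)
d = 57 (d = 8 + 7² = 8 + 49 = 57)
√(d² + f(l, -19)) = √(57² + 10) = √(3249 + 10) = √3259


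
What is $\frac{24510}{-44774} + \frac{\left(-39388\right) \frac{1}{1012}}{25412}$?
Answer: $- \frac{79010731969}{143931306332} \approx -0.54895$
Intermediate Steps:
$\frac{24510}{-44774} + \frac{\left(-39388\right) \frac{1}{1012}}{25412} = 24510 \left(- \frac{1}{44774}\right) + \left(-39388\right) \frac{1}{1012} \cdot \frac{1}{25412} = - \frac{12255}{22387} - \frac{9847}{6429236} = - \frac{79010731969}{143931306332}$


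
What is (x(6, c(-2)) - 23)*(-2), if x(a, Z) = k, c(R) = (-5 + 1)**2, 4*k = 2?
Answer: 45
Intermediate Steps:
k = 1/2 (k = (1/4)*2 = 1/2 ≈ 0.50000)
c(R) = 16 (c(R) = (-4)**2 = 16)
x(a, Z) = 1/2
(x(6, c(-2)) - 23)*(-2) = (1/2 - 23)*(-2) = -45/2*(-2) = 45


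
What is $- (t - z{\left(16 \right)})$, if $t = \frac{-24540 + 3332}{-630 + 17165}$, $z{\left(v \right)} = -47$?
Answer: $- \frac{755937}{16535} \approx -45.717$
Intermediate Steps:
$t = - \frac{21208}{16535} \approx -1.2826$
$- (t - z{\left(16 \right)}) = - (- \frac{21208}{16535} - -47) = - (- \frac{21208}{16535} + 47) = \left(-1\right) \frac{755937}{16535} = - \frac{755937}{16535}$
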